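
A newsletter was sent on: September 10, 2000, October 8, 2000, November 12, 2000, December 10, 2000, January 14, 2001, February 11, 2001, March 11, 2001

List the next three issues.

April 8, 2001; May 13, 2001; June 10, 2001

All dates are Sundays, 28, 35, 28, 35, 28, 28 days apart.
Specifically, the 2nd Sunday of each month.
2nd Sunday of April 2001: April 8, 2001.
May 2001 — 2nd Sunday is May 13, 2001.
June 2001 — 2nd Sunday is June 10, 2001.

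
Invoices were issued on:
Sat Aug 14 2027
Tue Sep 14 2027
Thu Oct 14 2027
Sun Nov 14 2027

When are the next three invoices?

Tue Dec 14 2027, Fri Jan 14 2028, Mon Feb 14 2028

The day-of-month is always 14 (31, 30, 31 days between events).
So this recurs on the 14th of each month.
Next: December 2027 → Tue Dec 14 2027.
Next: January 2028 → Fri Jan 14 2028.
Next: February 2028 → Mon Feb 14 2028.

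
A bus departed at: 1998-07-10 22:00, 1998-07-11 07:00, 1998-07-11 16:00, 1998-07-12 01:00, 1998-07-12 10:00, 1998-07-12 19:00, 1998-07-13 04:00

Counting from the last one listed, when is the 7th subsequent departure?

1998-07-15 19:00

The interval is a steady 9 hours (9, 9, 9, 9, 9, 9).
1998-07-13 04:00 + 9 h = 1998-07-13 13:00.
1998-07-13 13:00 + 9 h = 1998-07-13 22:00.
1998-07-13 22:00 + 9 h = 1998-07-14 07:00.
1998-07-14 07:00 + 9 h = 1998-07-14 16:00.
1998-07-14 16:00 + 9 h = 1998-07-15 01:00.
1998-07-15 01:00 + 9 h = 1998-07-15 10:00.
1998-07-15 10:00 + 9 h = 1998-07-15 19:00.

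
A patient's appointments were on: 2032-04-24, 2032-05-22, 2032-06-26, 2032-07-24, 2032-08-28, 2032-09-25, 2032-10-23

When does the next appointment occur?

Gaps: 28, 35, 28, 35, 28, 28 days — a mix of 28 and 35. Every date is a Saturday.
Each is the 4th Saturday of its month.
4th Saturday of November 2032: 2032-11-27.

2032-11-27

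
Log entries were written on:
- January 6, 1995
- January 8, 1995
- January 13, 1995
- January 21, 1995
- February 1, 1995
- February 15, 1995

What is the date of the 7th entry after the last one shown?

August 16, 1995

Gaps: 2, 5, 8, 11, 14 days — each gap is 3 larger than the previous one.
Next gap: 17 days. February 15, 1995 + 17 days = March 4, 1995.
Next gap: 20 days. March 4, 1995 + 20 days = March 24, 1995.
Next gap: 23 days. March 24, 1995 + 23 days = April 16, 1995.
Next gap: 26 days. April 16, 1995 + 26 days = May 12, 1995.
Next gap: 29 days. May 12, 1995 + 29 days = June 10, 1995.
Next gap: 32 days. June 10, 1995 + 32 days = July 12, 1995.
Next gap: 35 days. July 12, 1995 + 35 days = August 16, 1995.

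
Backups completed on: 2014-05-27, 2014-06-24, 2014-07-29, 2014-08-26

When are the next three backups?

2014-09-30, 2014-10-28, 2014-11-25

These are Tuesdays with 28, 35, 28-day gaps.
Each is the final Tuesday of its month — 2014-07-29 is past the 28th, so '4th Tuesday' doesn't fit.
September 2014 ends with Tuesday 2014-09-30.
Last Tuesday of October 2014: 2014-10-28.
Last Tuesday of November 2014: 2014-11-25.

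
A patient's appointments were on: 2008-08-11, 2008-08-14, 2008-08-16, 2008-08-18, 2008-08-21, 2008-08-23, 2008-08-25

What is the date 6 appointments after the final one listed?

2008-09-08

The gap pattern 3, 2, 2, 3, 2, 2 repeats every 3 events.
These are the Mondays, Thursdays and Saturdays of each week.
The following Thursday is 2008-08-28.
The following Saturday is 2008-08-30.
The following Monday is 2008-09-01.
Next Thursday: 2008-09-04.
The following Saturday is 2008-09-06.
Next Monday: 2008-09-08.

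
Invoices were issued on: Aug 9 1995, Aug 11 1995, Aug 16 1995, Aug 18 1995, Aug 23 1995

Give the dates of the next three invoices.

Every event lands on a Wednesday or Friday (gaps cycle 2, 5, 2, 5).
So the schedule is: every Wednesday and Friday.
Next Friday: Aug 25 1995.
The following Wednesday is Aug 30 1995.
Next Friday: Sep 1 1995.

Aug 25 1995, Aug 30 1995, Sep 1 1995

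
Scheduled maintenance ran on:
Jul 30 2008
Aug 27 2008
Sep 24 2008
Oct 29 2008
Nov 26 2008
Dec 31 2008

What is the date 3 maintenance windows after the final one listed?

Every date is a Wednesday; gaps 28, 28, 35, 28, 35 days.
Each is the last Wednesday of its month (at least one falls on the 29th or later, ruling out '4th Wednesday').
January 2009 ends with Wednesday Jan 28 2009.
Last Wednesday of February 2009: Feb 25 2009.
Last Wednesday of March 2009: Mar 25 2009.

Mar 25 2009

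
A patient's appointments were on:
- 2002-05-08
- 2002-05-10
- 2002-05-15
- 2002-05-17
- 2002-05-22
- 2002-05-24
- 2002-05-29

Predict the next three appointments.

Every event lands on a Wednesday or Friday (gaps cycle 2, 5, 2, 5, 2, 5).
So the schedule is: every Wednesday and Friday.
The following Friday is 2002-05-31.
The following Wednesday is 2002-06-05.
Next Friday: 2002-06-07.

2002-05-31, 2002-06-05, 2002-06-07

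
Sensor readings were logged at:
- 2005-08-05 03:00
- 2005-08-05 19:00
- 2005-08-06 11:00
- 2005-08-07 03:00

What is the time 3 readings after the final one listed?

Gaps: 16, 16, 16 hours — each event is 16 hours after the previous one.
2005-08-07 03:00 + 16 h = 2005-08-07 19:00.
2005-08-07 19:00 + 16 h = 2005-08-08 11:00.
2005-08-08 11:00 + 16 h = 2005-08-09 03:00.

2005-08-09 03:00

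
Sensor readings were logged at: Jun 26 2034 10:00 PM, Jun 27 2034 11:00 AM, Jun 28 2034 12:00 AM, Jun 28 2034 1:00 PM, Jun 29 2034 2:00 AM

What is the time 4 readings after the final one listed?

Spacing: 13, 13, 13, 13 h — constant 13 h.
Jun 29 2034 2:00 AM + 13 h = Jun 29 2034 3:00 PM.
Jun 29 2034 3:00 PM + 13 h = Jun 30 2034 4:00 AM.
Jun 30 2034 4:00 AM + 13 h = Jun 30 2034 5:00 PM.
Jun 30 2034 5:00 PM + 13 h = Jul 1 2034 6:00 AM.

Jul 1 2034 6:00 AM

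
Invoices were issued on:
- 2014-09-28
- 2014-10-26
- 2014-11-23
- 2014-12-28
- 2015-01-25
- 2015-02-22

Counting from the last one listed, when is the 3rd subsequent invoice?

These are Sundays at 28- or 35-day spacing (28, 28, 35, 28, 28).
The pattern: 4th Sunday of the month.
March 2015 — 4th Sunday is 2015-03-22.
4th Sunday of April 2015: 2015-04-26.
May 2015 — 4th Sunday is 2015-05-24.

2015-05-24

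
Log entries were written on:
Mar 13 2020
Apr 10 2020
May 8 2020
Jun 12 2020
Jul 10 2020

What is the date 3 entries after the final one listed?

Oct 9 2020

All dates are Fridays, 28, 28, 35, 28 days apart.
Specifically, the 2nd Friday of each month.
August 2020 — 2nd Friday is Aug 14 2020.
2nd Friday of September 2020: Sep 11 2020.
October 2020 — 2nd Friday is Oct 9 2020.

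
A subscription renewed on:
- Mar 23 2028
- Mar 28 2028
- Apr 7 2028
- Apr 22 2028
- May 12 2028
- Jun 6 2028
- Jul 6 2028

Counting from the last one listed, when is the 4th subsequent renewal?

Dec 23 2028

The spacing grows by 5 each time: 5, 10, 15, 20, 25, 30 days.
Next gap: 35 days. Jul 6 2028 + 35 days = Aug 10 2028.
Next gap: 40 days. Aug 10 2028 + 40 days = Sep 19 2028.
Next gap: 45 days. Sep 19 2028 + 45 days = Nov 3 2028.
Next gap: 50 days. Nov 3 2028 + 50 days = Dec 23 2028.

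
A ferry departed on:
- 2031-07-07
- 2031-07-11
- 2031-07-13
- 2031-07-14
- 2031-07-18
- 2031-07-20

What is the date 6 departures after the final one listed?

Gaps: 4, 2, 1, 4, 2 days — not constant, but cyclic with period 3.
The events fall on every Monday, Friday and Sunday.
Next Monday: 2031-07-21.
The following Friday is 2031-07-25.
The following Sunday is 2031-07-27.
Next Monday: 2031-07-28.
The following Friday is 2031-08-01.
Next Sunday: 2031-08-03.

2031-08-03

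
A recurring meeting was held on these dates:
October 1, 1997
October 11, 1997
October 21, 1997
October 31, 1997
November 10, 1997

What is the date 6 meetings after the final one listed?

The spacing is 10, 10, 10, 10 days — always 10 days.
November 10, 1997 + 10 days = November 20, 1997.
November 20, 1997 + 10 days = November 30, 1997.
November 30, 1997 + 10 days = December 10, 1997.
December 10, 1997 + 10 days = December 20, 1997.
December 20, 1997 + 10 days = December 30, 1997.
December 30, 1997 + 10 days = January 9, 1998.

January 9, 1998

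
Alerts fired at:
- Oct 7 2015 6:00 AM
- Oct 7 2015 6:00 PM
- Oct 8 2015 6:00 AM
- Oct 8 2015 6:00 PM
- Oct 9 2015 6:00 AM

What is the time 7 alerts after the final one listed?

Oct 12 2015 6:00 PM

The interval is a steady 12 hours (12, 12, 12, 12).
Oct 9 2015 6:00 AM + 12 h = Oct 9 2015 6:00 PM.
Oct 9 2015 6:00 PM + 12 h = Oct 10 2015 6:00 AM.
Oct 10 2015 6:00 AM + 12 h = Oct 10 2015 6:00 PM.
Oct 10 2015 6:00 PM + 12 h = Oct 11 2015 6:00 AM.
Oct 11 2015 6:00 AM + 12 h = Oct 11 2015 6:00 PM.
Oct 11 2015 6:00 PM + 12 h = Oct 12 2015 6:00 AM.
Oct 12 2015 6:00 AM + 12 h = Oct 12 2015 6:00 PM.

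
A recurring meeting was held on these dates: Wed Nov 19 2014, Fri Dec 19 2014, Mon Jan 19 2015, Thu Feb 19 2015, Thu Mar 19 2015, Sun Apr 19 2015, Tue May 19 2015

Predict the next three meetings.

Each date is the 19th; the gaps (30, 31, 31, 28, 31, 30) track the month lengths.
The rule is the 19th of each month.
June 2015: Fri Jun 19 2015.
Next: July 2015 → Sun Jul 19 2015.
Next: August 2015 → Wed Aug 19 2015.

Fri Jun 19 2015, Sun Jul 19 2015, Wed Aug 19 2015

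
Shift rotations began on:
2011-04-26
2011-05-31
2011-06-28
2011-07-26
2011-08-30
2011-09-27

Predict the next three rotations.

Every date is a Tuesday; gaps 35, 28, 28, 35, 28 days.
Each is the last Tuesday of its month (at least one falls on the 29th or later, ruling out '4th Tuesday').
October 2011 ends with Tuesday 2011-10-25.
November 2011 ends with Tuesday 2011-11-29.
Last Tuesday of December 2011: 2011-12-27.

2011-10-25, 2011-11-29, 2011-12-27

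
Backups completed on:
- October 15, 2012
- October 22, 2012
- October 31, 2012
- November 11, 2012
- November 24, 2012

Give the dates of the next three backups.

December 9, 2012; December 26, 2012; January 14, 2013

The spacing grows by 2 each time: 7, 9, 11, 13 days.
Next gap: 15 days. November 24, 2012 + 15 days = December 9, 2012.
Next gap: 17 days. December 9, 2012 + 17 days = December 26, 2012.
Next gap: 19 days. December 26, 2012 + 19 days = January 14, 2013.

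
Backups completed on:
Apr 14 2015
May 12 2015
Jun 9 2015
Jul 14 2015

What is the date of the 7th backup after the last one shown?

Gaps: 28, 28, 35 days — a mix of 28 and 35. Every date is a Tuesday.
Each is the 2nd Tuesday of its month.
August 2015 — 2nd Tuesday is Aug 11 2015.
September 2015 — 2nd Tuesday is Sep 8 2015.
October 2015 — 2nd Tuesday is Oct 13 2015.
November 2015 — 2nd Tuesday is Nov 10 2015.
December 2015 — 2nd Tuesday is Dec 8 2015.
2nd Tuesday of January 2016: Jan 12 2016.
February 2016 — 2nd Tuesday is Feb 9 2016.

Feb 9 2016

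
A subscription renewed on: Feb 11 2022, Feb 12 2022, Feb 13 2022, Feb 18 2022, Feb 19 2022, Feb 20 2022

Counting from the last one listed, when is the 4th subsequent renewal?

Mar 4 2022

Gaps: 1, 1, 5, 1, 1 days — not constant, but cyclic with period 3.
The events fall on every Friday, Saturday and Sunday.
The following Friday is Feb 25 2022.
Next Saturday: Feb 26 2022.
Next Sunday: Feb 27 2022.
Next Friday: Mar 4 2022.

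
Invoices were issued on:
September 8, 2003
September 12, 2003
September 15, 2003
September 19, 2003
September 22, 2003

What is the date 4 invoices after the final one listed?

October 6, 2003

Every event lands on a Monday or Friday (gaps cycle 4, 3, 4, 3).
So the schedule is: every Monday and Friday.
The following Friday is September 26, 2003.
The following Monday is September 29, 2003.
Next Friday: October 3, 2003.
The following Monday is October 6, 2003.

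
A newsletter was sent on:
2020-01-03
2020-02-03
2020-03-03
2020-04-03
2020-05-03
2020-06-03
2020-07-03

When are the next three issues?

Each date is the 3rd; the gaps (31, 29, 31, 30, 31, 30) track the month lengths.
The rule is the 3rd of each month.
Next: August 2020 → 2020-08-03.
Next: September 2020 → 2020-09-03.
October 2020: 2020-10-03.

2020-08-03, 2020-09-03, 2020-10-03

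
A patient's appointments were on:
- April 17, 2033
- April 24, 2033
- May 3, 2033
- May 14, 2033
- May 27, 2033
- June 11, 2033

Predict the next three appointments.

June 28, 2033; July 17, 2033; August 7, 2033

Intervals are 7, 9, 11, 13, 15 days — an arithmetic progression with common difference 2.
Next gap: 17 days. June 11, 2033 + 17 days = June 28, 2033.
Next gap: 19 days. June 28, 2033 + 19 days = July 17, 2033.
Next gap: 21 days. July 17, 2033 + 21 days = August 7, 2033.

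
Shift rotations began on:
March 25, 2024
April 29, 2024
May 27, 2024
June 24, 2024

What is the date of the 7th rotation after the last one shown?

January 27, 2025

Every date is a Monday; gaps 35, 28, 28 days.
Each is the last Monday of its month (at least one falls on the 29th or later, ruling out '4th Monday').
July 2024 ends with Monday July 29, 2024.
Last Monday of August 2024: August 26, 2024.
Last Monday of September 2024: September 30, 2024.
October 2024 ends with Monday October 28, 2024.
Last Monday of November 2024: November 25, 2024.
December 2024 ends with Monday December 30, 2024.
Last Monday of January 2025: January 27, 2025.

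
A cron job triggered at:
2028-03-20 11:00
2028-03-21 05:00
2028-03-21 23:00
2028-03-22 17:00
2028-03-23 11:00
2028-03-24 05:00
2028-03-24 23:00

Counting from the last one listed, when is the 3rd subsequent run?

The interval is a steady 18 hours (18, 18, 18, 18, 18, 18).
2028-03-24 23:00 + 18 h = 2028-03-25 17:00.
2028-03-25 17:00 + 18 h = 2028-03-26 11:00.
2028-03-26 11:00 + 18 h = 2028-03-27 05:00.

2028-03-27 05:00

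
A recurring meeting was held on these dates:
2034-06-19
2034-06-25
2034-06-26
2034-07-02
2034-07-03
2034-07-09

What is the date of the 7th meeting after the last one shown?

2034-07-31

The gap pattern 6, 1, 6, 1, 6 repeats every 2 events.
These are the Mondays and Sundays of each week.
Next Monday: 2034-07-10.
Next Sunday: 2034-07-16.
The following Monday is 2034-07-17.
Next Sunday: 2034-07-23.
The following Monday is 2034-07-24.
Next Sunday: 2034-07-30.
Next Monday: 2034-07-31.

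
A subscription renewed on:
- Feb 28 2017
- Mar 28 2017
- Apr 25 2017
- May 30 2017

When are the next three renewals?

These are Tuesdays with 28, 28, 35-day gaps.
Each is the final Tuesday of its month — May 30 2017 is past the 28th, so '4th Tuesday' doesn't fit.
Last Tuesday of June 2017: Jun 27 2017.
July 2017 ends with Tuesday Jul 25 2017.
Last Tuesday of August 2017: Aug 29 2017.

Jun 27 2017, Jul 25 2017, Aug 29 2017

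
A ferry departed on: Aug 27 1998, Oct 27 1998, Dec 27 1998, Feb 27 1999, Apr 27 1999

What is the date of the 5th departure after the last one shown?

Feb 27 2000

Gaps: 61, 61, 62, 59 days — not constant. Every event is on the 27th of the month.
Pattern: the 27th of every 2 months.
June 1999: Jun 27 1999.
August 1999: Aug 27 1999.
Next: October 1999 → Oct 27 1999.
Next: December 1999 → Dec 27 1999.
February 2000: Feb 27 2000.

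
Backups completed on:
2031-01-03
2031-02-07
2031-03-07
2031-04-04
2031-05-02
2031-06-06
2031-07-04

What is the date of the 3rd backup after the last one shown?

These are Fridays at 28- or 35-day spacing (35, 28, 28, 28, 35, 28).
The pattern: 1st Friday of the month.
1st Friday of August 2031: 2031-08-01.
1st Friday of September 2031: 2031-09-05.
October 2031 — 1st Friday is 2031-10-03.

2031-10-03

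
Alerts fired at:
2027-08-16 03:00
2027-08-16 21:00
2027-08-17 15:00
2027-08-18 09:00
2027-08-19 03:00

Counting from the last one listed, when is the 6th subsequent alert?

2027-08-23 15:00

Gaps: 18, 18, 18, 18 hours — each event is 18 hours after the previous one.
2027-08-19 03:00 + 18 h = 2027-08-19 21:00.
2027-08-19 21:00 + 18 h = 2027-08-20 15:00.
2027-08-20 15:00 + 18 h = 2027-08-21 09:00.
2027-08-21 09:00 + 18 h = 2027-08-22 03:00.
2027-08-22 03:00 + 18 h = 2027-08-22 21:00.
2027-08-22 21:00 + 18 h = 2027-08-23 15:00.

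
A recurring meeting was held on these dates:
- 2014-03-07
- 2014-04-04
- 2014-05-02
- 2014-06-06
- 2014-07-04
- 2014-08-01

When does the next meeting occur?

2014-09-05

Gaps: 28, 28, 35, 28, 28 days — a mix of 28 and 35. Every date is a Friday.
Each is the 1st Friday of its month.
1st Friday of September 2014: 2014-09-05.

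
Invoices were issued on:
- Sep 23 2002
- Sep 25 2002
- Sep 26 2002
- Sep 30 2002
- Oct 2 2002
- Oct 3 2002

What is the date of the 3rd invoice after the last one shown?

Oct 10 2002

Every event lands on a Monday or Wednesday or Thursday (gaps cycle 2, 1, 4, 2, 1).
So the schedule is: every Monday, Wednesday and Thursday.
Next Monday: Oct 7 2002.
The following Wednesday is Oct 9 2002.
Next Thursday: Oct 10 2002.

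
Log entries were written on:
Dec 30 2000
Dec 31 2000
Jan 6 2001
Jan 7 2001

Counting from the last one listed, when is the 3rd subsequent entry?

Jan 20 2001

The gap pattern 1, 6, 1 repeats every 2 events.
These are the Saturdays and Sundays of each week.
The following Saturday is Jan 13 2001.
The following Sunday is Jan 14 2001.
Next Saturday: Jan 20 2001.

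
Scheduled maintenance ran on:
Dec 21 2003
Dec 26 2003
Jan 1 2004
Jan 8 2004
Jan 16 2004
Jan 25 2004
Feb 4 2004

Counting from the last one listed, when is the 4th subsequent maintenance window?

Mar 25 2004

The spacing grows by 1 each time: 5, 6, 7, 8, 9, 10 days.
Next gap: 11 days. Feb 4 2004 + 11 days = Feb 15 2004.
Next gap: 12 days. Feb 15 2004 + 12 days = Feb 27 2004.
Next gap: 13 days. Feb 27 2004 + 13 days = Mar 11 2004.
Next gap: 14 days. Mar 11 2004 + 14 days = Mar 25 2004.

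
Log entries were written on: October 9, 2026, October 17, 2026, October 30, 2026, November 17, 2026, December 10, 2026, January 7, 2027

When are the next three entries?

Intervals are 8, 13, 18, 23, 28 days — an arithmetic progression with common difference 5.
Next gap: 33 days. January 7, 2027 + 33 days = February 9, 2027.
Next gap: 38 days. February 9, 2027 + 38 days = March 19, 2027.
Next gap: 43 days. March 19, 2027 + 43 days = May 1, 2027.

February 9, 2027; March 19, 2027; May 1, 2027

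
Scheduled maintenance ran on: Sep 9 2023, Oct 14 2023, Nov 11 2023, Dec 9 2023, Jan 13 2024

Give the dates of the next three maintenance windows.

Feb 10 2024, Mar 9 2024, Apr 13 2024

Gaps: 35, 28, 28, 35 days — a mix of 28 and 35. Every date is a Saturday.
Each is the 2nd Saturday of its month.
2nd Saturday of February 2024: Feb 10 2024.
2nd Saturday of March 2024: Mar 9 2024.
2nd Saturday of April 2024: Apr 13 2024.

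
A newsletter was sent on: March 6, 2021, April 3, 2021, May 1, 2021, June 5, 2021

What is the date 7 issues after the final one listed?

January 1, 2022

All dates are Saturdays, 28, 28, 35 days apart.
Specifically, the 1st Saturday of each month.
1st Saturday of July 2021: July 3, 2021.
August 2021 — 1st Saturday is August 7, 2021.
September 2021 — 1st Saturday is September 4, 2021.
October 2021 — 1st Saturday is October 2, 2021.
1st Saturday of November 2021: November 6, 2021.
1st Saturday of December 2021: December 4, 2021.
1st Saturday of January 2022: January 1, 2022.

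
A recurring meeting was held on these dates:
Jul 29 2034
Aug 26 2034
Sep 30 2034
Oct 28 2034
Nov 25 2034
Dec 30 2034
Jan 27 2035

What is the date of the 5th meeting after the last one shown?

Jun 30 2035

Every date is a Saturday; gaps 28, 35, 28, 28, 35, 28 days.
Each is the last Saturday of its month (at least one falls on the 29th or later, ruling out '4th Saturday').
February 2035 ends with Saturday Feb 24 2035.
March 2035 ends with Saturday Mar 31 2035.
April 2035 ends with Saturday Apr 28 2035.
Last Saturday of May 2035: May 26 2035.
Last Saturday of June 2035: Jun 30 2035.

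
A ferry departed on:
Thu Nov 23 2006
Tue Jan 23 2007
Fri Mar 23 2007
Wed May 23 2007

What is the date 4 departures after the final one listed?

Wed Jan 23 2008

Gaps: 61, 59, 61 days — not constant. Every event is on the 23rd of the month.
Pattern: the 23rd of every 2 months.
July 2007: Mon Jul 23 2007.
September 2007: Sun Sep 23 2007.
November 2007: Fri Nov 23 2007.
January 2008: Wed Jan 23 2008.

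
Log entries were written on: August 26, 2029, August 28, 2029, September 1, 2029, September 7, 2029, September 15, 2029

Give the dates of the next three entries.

September 25, 2029; October 7, 2029; October 21, 2029

The spacing grows by 2 each time: 2, 4, 6, 8 days.
Next gap: 10 days. September 15, 2029 + 10 days = September 25, 2029.
Next gap: 12 days. September 25, 2029 + 12 days = October 7, 2029.
Next gap: 14 days. October 7, 2029 + 14 days = October 21, 2029.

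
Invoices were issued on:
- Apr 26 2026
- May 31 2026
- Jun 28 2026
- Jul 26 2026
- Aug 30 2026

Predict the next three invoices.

Sep 27 2026, Oct 25 2026, Nov 29 2026

These are Sundays with 35, 28, 28, 35-day gaps.
Each is the final Sunday of its month — May 31 2026 is past the 28th, so '4th Sunday' doesn't fit.
Last Sunday of September 2026: Sep 27 2026.
October 2026 ends with Sunday Oct 25 2026.
November 2026 ends with Sunday Nov 29 2026.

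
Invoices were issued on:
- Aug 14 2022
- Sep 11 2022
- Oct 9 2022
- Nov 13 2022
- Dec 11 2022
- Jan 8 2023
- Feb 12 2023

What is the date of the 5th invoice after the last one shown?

Jul 9 2023

Gaps: 28, 28, 35, 28, 28, 35 days — a mix of 28 and 35. Every date is a Sunday.
Each is the 2nd Sunday of its month.
2nd Sunday of March 2023: Mar 12 2023.
2nd Sunday of April 2023: Apr 9 2023.
May 2023 — 2nd Sunday is May 14 2023.
2nd Sunday of June 2023: Jun 11 2023.
July 2023 — 2nd Sunday is Jul 9 2023.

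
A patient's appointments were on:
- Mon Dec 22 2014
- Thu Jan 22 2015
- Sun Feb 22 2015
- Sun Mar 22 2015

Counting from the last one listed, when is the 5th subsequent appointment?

Sat Aug 22 2015

The day-of-month is always 22 (31, 31, 28 days between events).
So this recurs on the 22nd of each month.
Next: April 2015 → Wed Apr 22 2015.
May 2015: Fri May 22 2015.
Next: June 2015 → Mon Jun 22 2015.
Next: July 2015 → Wed Jul 22 2015.
August 2015: Sat Aug 22 2015.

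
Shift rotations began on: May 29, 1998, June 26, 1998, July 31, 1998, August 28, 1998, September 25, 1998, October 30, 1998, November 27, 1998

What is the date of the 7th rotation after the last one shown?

All Fridays; the gaps (28, 35, 28, 28, 35, 28) vary with month length.
This is the last Friday of each month.
Last Friday of December 1998: December 25, 1998.
January 1999 ends with Friday January 29, 1999.
February 1999 ends with Friday February 26, 1999.
March 1999 ends with Friday March 26, 1999.
April 1999 ends with Friday April 30, 1999.
Last Friday of May 1999: May 28, 1999.
Last Friday of June 1999: June 25, 1999.

June 25, 1999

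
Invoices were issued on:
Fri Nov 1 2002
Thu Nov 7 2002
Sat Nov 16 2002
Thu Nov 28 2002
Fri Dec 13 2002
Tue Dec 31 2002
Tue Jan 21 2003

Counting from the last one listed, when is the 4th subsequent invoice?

Thu May 15 2003

Gaps: 6, 9, 12, 15, 18, 21 days — each gap is 3 larger than the previous one.
Next gap: 24 days. Tue Jan 21 2003 + 24 days = Fri Feb 14 2003.
Next gap: 27 days. Fri Feb 14 2003 + 27 days = Thu Mar 13 2003.
Next gap: 30 days. Thu Mar 13 2003 + 30 days = Sat Apr 12 2003.
Next gap: 33 days. Sat Apr 12 2003 + 33 days = Thu May 15 2003.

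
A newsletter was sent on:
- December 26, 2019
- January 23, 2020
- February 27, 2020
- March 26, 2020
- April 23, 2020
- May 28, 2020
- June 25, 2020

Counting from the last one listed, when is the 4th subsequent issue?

October 22, 2020

Gaps: 28, 35, 28, 28, 35, 28 days — a mix of 28 and 35. Every date is a Thursday.
Each is the 4th Thursday of its month.
July 2020 — 4th Thursday is July 23, 2020.
4th Thursday of August 2020: August 27, 2020.
September 2020 — 4th Thursday is September 24, 2020.
4th Thursday of October 2020: October 22, 2020.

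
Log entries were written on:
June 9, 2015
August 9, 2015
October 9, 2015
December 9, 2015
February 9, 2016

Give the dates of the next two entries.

April 9, 2016; June 9, 2016

Gaps: 61, 61, 61, 62 days — not constant. Every event is on the 9th of the month.
Pattern: the 9th of every 2 months.
Next: April 2016 → April 9, 2016.
Next: June 2016 → June 9, 2016.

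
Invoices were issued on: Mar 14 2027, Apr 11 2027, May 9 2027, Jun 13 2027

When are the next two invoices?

All dates are Sundays, 28, 28, 35 days apart.
Specifically, the 2nd Sunday of each month.
July 2027 — 2nd Sunday is Jul 11 2027.
August 2027 — 2nd Sunday is Aug 8 2027.

Jul 11 2027, Aug 8 2027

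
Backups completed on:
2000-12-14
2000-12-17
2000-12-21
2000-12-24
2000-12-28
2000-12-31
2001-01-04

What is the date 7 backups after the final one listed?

2001-01-28

The gap pattern 3, 4, 3, 4, 3, 4 repeats every 2 events.
These are the Thursdays and Sundays of each week.
Next Sunday: 2001-01-07.
Next Thursday: 2001-01-11.
The following Sunday is 2001-01-14.
The following Thursday is 2001-01-18.
Next Sunday: 2001-01-21.
The following Thursday is 2001-01-25.
The following Sunday is 2001-01-28.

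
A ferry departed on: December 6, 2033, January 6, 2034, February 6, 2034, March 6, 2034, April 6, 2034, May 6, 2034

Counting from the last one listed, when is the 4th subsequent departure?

The day-of-month is always 6 (31, 31, 28, 31, 30 days between events).
So this recurs on the 6th of each month.
Next: June 2034 → June 6, 2034.
Next: July 2034 → July 6, 2034.
Next: August 2034 → August 6, 2034.
Next: September 2034 → September 6, 2034.

September 6, 2034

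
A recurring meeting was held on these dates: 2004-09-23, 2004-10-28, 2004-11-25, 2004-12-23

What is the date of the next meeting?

2005-01-27

All dates are Thursdays, 35, 28, 28 days apart.
Specifically, the 4th Thursday of each month.
January 2005 — 4th Thursday is 2005-01-27.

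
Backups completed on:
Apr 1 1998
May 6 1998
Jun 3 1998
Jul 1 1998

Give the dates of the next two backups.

Aug 5 1998, Sep 2 1998

Gaps: 35, 28, 28 days — a mix of 28 and 35. Every date is a Wednesday.
Each is the 1st Wednesday of its month.
August 1998 — 1st Wednesday is Aug 5 1998.
September 1998 — 1st Wednesday is Sep 2 1998.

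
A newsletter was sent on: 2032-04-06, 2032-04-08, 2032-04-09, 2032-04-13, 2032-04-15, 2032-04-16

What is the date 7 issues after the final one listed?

The gap pattern 2, 1, 4, 2, 1 repeats every 3 events.
These are the Tuesdays, Thursdays and Fridays of each week.
The following Tuesday is 2032-04-20.
The following Thursday is 2032-04-22.
Next Friday: 2032-04-23.
Next Tuesday: 2032-04-27.
Next Thursday: 2032-04-29.
Next Friday: 2032-04-30.
Next Tuesday: 2032-05-04.

2032-05-04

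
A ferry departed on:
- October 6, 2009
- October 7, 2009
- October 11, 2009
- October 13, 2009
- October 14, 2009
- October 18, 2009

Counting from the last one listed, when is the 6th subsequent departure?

November 1, 2009

The gap pattern 1, 4, 2, 1, 4 repeats every 3 events.
These are the Tuesdays, Wednesdays and Sundays of each week.
Next Tuesday: October 20, 2009.
Next Wednesday: October 21, 2009.
Next Sunday: October 25, 2009.
The following Tuesday is October 27, 2009.
The following Wednesday is October 28, 2009.
Next Sunday: November 1, 2009.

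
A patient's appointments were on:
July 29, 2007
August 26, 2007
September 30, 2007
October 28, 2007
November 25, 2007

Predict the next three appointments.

December 30, 2007; January 27, 2008; February 24, 2008

Every date is a Sunday; gaps 28, 35, 28, 28 days.
Each is the last Sunday of its month (at least one falls on the 29th or later, ruling out '4th Sunday').
December 2007 ends with Sunday December 30, 2007.
Last Sunday of January 2008: January 27, 2008.
Last Sunday of February 2008: February 24, 2008.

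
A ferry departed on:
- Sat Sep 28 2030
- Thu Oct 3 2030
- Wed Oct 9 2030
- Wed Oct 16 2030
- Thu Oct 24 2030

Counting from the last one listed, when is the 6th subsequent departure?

Wed Jan 1 2031

Gaps: 5, 6, 7, 8 days — each gap is 1 larger than the previous one.
Next gap: 9 days. Thu Oct 24 2030 + 9 days = Sat Nov 2 2030.
Next gap: 10 days. Sat Nov 2 2030 + 10 days = Tue Nov 12 2030.
Next gap: 11 days. Tue Nov 12 2030 + 11 days = Sat Nov 23 2030.
Next gap: 12 days. Sat Nov 23 2030 + 12 days = Thu Dec 5 2030.
Next gap: 13 days. Thu Dec 5 2030 + 13 days = Wed Dec 18 2030.
Next gap: 14 days. Wed Dec 18 2030 + 14 days = Wed Jan 1 2031.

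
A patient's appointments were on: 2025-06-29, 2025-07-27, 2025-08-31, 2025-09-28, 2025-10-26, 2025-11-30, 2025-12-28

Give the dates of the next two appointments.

All Sundays; the gaps (28, 35, 28, 28, 35, 28) vary with month length.
This is the last Sunday of each month.
January 2026 ends with Sunday 2026-01-25.
February 2026 ends with Sunday 2026-02-22.

2026-01-25, 2026-02-22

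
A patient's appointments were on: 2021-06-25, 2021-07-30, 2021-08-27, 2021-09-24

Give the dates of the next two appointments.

2021-10-29, 2021-11-26

Every date is a Friday; gaps 35, 28, 28 days.
Each is the last Friday of its month (at least one falls on the 29th or later, ruling out '4th Friday').
Last Friday of October 2021: 2021-10-29.
November 2021 ends with Friday 2021-11-26.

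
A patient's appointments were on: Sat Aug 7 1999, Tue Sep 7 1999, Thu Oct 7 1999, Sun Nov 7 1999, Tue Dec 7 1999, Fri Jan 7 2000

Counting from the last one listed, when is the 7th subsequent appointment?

Mon Aug 7 2000

Gaps: 31, 30, 31, 30, 31 days — not constant. Every event is on the 7th of the month.
Pattern: the 7th of each month.
Next: February 2000 → Mon Feb 7 2000.
Next: March 2000 → Tue Mar 7 2000.
April 2000: Fri Apr 7 2000.
Next: May 2000 → Sun May 7 2000.
Next: June 2000 → Wed Jun 7 2000.
July 2000: Fri Jul 7 2000.
Next: August 2000 → Mon Aug 7 2000.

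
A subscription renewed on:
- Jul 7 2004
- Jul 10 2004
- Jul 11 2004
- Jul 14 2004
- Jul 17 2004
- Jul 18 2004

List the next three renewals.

Jul 21 2004, Jul 24 2004, Jul 25 2004

Gaps: 3, 1, 3, 3, 1 days — not constant, but cyclic with period 3.
The events fall on every Wednesday, Saturday and Sunday.
The following Wednesday is Jul 21 2004.
The following Saturday is Jul 24 2004.
The following Sunday is Jul 25 2004.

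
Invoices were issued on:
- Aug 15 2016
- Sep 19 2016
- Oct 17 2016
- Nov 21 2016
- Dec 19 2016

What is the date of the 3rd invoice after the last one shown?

Mar 20 2017

These are Mondays at 28- or 35-day spacing (35, 28, 35, 28).
The pattern: 3rd Monday of the month.
3rd Monday of January 2017: Jan 16 2017.
February 2017 — 3rd Monday is Feb 20 2017.
March 2017 — 3rd Monday is Mar 20 2017.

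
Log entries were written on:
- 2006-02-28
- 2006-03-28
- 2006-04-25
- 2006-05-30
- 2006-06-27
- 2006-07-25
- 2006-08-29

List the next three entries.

2006-09-26, 2006-10-31, 2006-11-28

Every date is a Tuesday; gaps 28, 28, 35, 28, 28, 35 days.
Each is the last Tuesday of its month (at least one falls on the 29th or later, ruling out '4th Tuesday').
Last Tuesday of September 2006: 2006-09-26.
October 2006 ends with Tuesday 2006-10-31.
Last Tuesday of November 2006: 2006-11-28.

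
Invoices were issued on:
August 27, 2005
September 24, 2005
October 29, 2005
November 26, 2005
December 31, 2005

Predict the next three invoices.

All Saturdays; the gaps (28, 35, 28, 35) vary with month length.
This is the last Saturday of each month.
January 2006 ends with Saturday January 28, 2006.
Last Saturday of February 2006: February 25, 2006.
March 2006 ends with Saturday March 25, 2006.

January 28, 2006; February 25, 2006; March 25, 2006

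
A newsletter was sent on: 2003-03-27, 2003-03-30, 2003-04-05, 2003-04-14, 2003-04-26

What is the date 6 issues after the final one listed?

2003-09-08

Intervals are 3, 6, 9, 12 days — an arithmetic progression with common difference 3.
Next gap: 15 days. 2003-04-26 + 15 days = 2003-05-11.
Next gap: 18 days. 2003-05-11 + 18 days = 2003-05-29.
Next gap: 21 days. 2003-05-29 + 21 days = 2003-06-19.
Next gap: 24 days. 2003-06-19 + 24 days = 2003-07-13.
Next gap: 27 days. 2003-07-13 + 27 days = 2003-08-09.
Next gap: 30 days. 2003-08-09 + 30 days = 2003-09-08.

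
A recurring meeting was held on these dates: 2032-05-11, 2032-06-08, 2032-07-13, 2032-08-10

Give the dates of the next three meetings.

These are Tuesdays at 28- or 35-day spacing (28, 35, 28).
The pattern: 2nd Tuesday of the month.
2nd Tuesday of September 2032: 2032-09-14.
October 2032 — 2nd Tuesday is 2032-10-12.
2nd Tuesday of November 2032: 2032-11-09.

2032-09-14, 2032-10-12, 2032-11-09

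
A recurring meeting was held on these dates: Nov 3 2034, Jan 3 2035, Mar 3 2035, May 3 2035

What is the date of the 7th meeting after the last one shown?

Jul 3 2036

Gaps: 61, 59, 61 days — not constant. Every event is on the 3rd of the month.
Pattern: the 3rd of every 2 months.
Next: July 2035 → Jul 3 2035.
September 2035: Sep 3 2035.
Next: November 2035 → Nov 3 2035.
January 2036: Jan 3 2036.
Next: March 2036 → Mar 3 2036.
May 2036: May 3 2036.
Next: July 2036 → Jul 3 2036.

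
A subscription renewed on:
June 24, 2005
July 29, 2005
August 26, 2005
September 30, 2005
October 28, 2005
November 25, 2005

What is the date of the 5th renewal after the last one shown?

Every date is a Friday; gaps 35, 28, 35, 28, 28 days.
Each is the last Friday of its month (at least one falls on the 29th or later, ruling out '4th Friday').
Last Friday of December 2005: December 30, 2005.
January 2006 ends with Friday January 27, 2006.
February 2006 ends with Friday February 24, 2006.
Last Friday of March 2006: March 31, 2006.
Last Friday of April 2006: April 28, 2006.

April 28, 2006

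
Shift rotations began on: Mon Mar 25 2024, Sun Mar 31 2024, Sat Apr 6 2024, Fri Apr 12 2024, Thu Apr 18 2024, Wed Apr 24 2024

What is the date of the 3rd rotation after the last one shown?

Gaps between consecutive events: 6, 6, 6, 6, 6 days — a constant 6-day interval.
Wed Apr 24 2024 + 6 days = Tue Apr 30 2024.
Tue Apr 30 2024 + 6 days = Mon May 6 2024.
Mon May 6 2024 + 6 days = Sun May 12 2024.

Sun May 12 2024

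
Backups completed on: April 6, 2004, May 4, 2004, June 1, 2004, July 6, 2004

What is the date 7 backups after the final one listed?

These are Tuesdays at 28- or 35-day spacing (28, 28, 35).
The pattern: 1st Tuesday of the month.
1st Tuesday of August 2004: August 3, 2004.
1st Tuesday of September 2004: September 7, 2004.
1st Tuesday of October 2004: October 5, 2004.
1st Tuesday of November 2004: November 2, 2004.
1st Tuesday of December 2004: December 7, 2004.
1st Tuesday of January 2005: January 4, 2005.
1st Tuesday of February 2005: February 1, 2005.

February 1, 2005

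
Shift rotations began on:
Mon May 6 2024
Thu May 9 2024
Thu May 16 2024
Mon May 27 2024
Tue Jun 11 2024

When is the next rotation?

Intervals are 3, 7, 11, 15 days — an arithmetic progression with common difference 4.
Next gap: 19 days. Tue Jun 11 2024 + 19 days = Sun Jun 30 2024.

Sun Jun 30 2024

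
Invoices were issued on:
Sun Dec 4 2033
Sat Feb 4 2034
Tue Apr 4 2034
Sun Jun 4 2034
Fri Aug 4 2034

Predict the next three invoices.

Wed Oct 4 2034, Mon Dec 4 2034, Sun Feb 4 2035

The day-of-month is always 4 (62, 59, 61, 61 days between events).
So this recurs on the 4th of every 2 months.
October 2034: Wed Oct 4 2034.
Next: December 2034 → Mon Dec 4 2034.
Next: February 2035 → Sun Feb 4 2035.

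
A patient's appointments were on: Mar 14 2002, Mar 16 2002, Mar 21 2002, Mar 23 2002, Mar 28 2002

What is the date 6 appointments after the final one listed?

Apr 18 2002

Every event lands on a Thursday or Saturday (gaps cycle 2, 5, 2, 5).
So the schedule is: every Thursday and Saturday.
Next Saturday: Mar 30 2002.
The following Thursday is Apr 4 2002.
The following Saturday is Apr 6 2002.
Next Thursday: Apr 11 2002.
Next Saturday: Apr 13 2002.
Next Thursday: Apr 18 2002.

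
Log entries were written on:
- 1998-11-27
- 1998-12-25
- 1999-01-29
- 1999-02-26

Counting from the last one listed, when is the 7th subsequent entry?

Every date is a Friday; gaps 28, 35, 28 days.
Each is the last Friday of its month (at least one falls on the 29th or later, ruling out '4th Friday').
March 1999 ends with Friday 1999-03-26.
April 1999 ends with Friday 1999-04-30.
Last Friday of May 1999: 1999-05-28.
June 1999 ends with Friday 1999-06-25.
Last Friday of July 1999: 1999-07-30.
Last Friday of August 1999: 1999-08-27.
Last Friday of September 1999: 1999-09-24.

1999-09-24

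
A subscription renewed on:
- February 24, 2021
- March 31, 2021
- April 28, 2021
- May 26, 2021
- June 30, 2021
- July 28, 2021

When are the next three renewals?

August 25, 2021; September 29, 2021; October 27, 2021

These are Wednesdays with 35, 28, 28, 35, 28-day gaps.
Each is the final Wednesday of its month — March 31, 2021 is past the 28th, so '4th Wednesday' doesn't fit.
Last Wednesday of August 2021: August 25, 2021.
Last Wednesday of September 2021: September 29, 2021.
October 2021 ends with Wednesday October 27, 2021.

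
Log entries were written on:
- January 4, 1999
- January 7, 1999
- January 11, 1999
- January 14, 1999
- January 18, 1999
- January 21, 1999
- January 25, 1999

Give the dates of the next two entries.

The gap pattern 3, 4, 3, 4, 3, 4 repeats every 2 events.
These are the Mondays and Thursdays of each week.
The following Thursday is January 28, 1999.
Next Monday: February 1, 1999.

January 28, 1999; February 1, 1999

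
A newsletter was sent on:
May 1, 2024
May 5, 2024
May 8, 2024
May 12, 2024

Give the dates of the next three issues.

The gap pattern 4, 3, 4 repeats every 2 events.
These are the Wednesdays and Sundays of each week.
The following Wednesday is May 15, 2024.
Next Sunday: May 19, 2024.
The following Wednesday is May 22, 2024.

May 15, 2024; May 19, 2024; May 22, 2024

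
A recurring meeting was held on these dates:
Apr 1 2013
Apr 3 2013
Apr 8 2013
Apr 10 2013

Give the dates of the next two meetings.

Every event lands on a Monday or Wednesday (gaps cycle 2, 5, 2).
So the schedule is: every Monday and Wednesday.
The following Monday is Apr 15 2013.
Next Wednesday: Apr 17 2013.

Apr 15 2013, Apr 17 2013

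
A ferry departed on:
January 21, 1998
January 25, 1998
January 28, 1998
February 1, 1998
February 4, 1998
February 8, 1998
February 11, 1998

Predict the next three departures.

February 15, 1998; February 18, 1998; February 22, 1998

Gaps: 4, 3, 4, 3, 4, 3 days — not constant, but cyclic with period 2.
The events fall on every Wednesday and Sunday.
Next Sunday: February 15, 1998.
The following Wednesday is February 18, 1998.
Next Sunday: February 22, 1998.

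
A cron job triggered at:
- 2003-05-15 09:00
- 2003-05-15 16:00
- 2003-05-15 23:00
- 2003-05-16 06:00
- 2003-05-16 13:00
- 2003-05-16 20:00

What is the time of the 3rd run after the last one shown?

Gaps: 7, 7, 7, 7, 7 hours — each event is 7 hours after the previous one.
2003-05-16 20:00 + 7 h = 2003-05-17 03:00.
2003-05-17 03:00 + 7 h = 2003-05-17 10:00.
2003-05-17 10:00 + 7 h = 2003-05-17 17:00.

2003-05-17 17:00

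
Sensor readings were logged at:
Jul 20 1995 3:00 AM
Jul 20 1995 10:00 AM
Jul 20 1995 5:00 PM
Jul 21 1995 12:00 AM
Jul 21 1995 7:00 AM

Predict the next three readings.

The interval is a steady 7 hours (7, 7, 7, 7).
Jul 21 1995 7:00 AM + 7 h = Jul 21 1995 2:00 PM.
Jul 21 1995 2:00 PM + 7 h = Jul 21 1995 9:00 PM.
Jul 21 1995 9:00 PM + 7 h = Jul 22 1995 4:00 AM.

Jul 21 1995 2:00 PM, Jul 21 1995 9:00 PM, Jul 22 1995 4:00 AM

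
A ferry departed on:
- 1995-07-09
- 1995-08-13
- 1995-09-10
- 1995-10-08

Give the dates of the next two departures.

Gaps: 35, 28, 28 days — a mix of 28 and 35. Every date is a Sunday.
Each is the 2nd Sunday of its month.
2nd Sunday of November 1995: 1995-11-12.
December 1995 — 2nd Sunday is 1995-12-10.

1995-11-12, 1995-12-10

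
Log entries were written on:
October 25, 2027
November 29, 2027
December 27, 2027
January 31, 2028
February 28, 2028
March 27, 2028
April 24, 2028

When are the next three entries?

May 29, 2028; June 26, 2028; July 31, 2028

Every date is a Monday; gaps 35, 28, 35, 28, 28, 28 days.
Each is the last Monday of its month (at least one falls on the 29th or later, ruling out '4th Monday').
Last Monday of May 2028: May 29, 2028.
Last Monday of June 2028: June 26, 2028.
July 2028 ends with Monday July 31, 2028.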